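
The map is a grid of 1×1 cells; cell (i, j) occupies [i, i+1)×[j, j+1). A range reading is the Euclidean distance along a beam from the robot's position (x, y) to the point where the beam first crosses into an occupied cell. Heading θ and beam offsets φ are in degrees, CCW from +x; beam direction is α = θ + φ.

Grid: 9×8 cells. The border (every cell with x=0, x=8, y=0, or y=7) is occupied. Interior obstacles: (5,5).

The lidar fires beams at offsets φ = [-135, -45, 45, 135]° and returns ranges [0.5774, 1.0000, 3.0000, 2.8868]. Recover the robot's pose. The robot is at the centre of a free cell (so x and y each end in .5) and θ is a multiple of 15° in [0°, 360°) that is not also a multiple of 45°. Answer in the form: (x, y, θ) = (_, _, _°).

(x, y, θ) = (2.5, 6.5, 195°)

The pose lattice has 41·16 = 656 candidates. Test each by forward raycasting.
  (5.5, 6.5, 210°): beam 1 = 0.5176 ≠ 0.5774 ✗
  (4.5, 5.5, 285°): beam 1 = 3.0000 ≠ 0.5774 ✗
  (5.5, 4.5, 75°): beam 1 = 4.0415 ≠ 0.5774 ✗
  …
  (2.5, 6.5, 195°): r_1=0.5774, r_2=1.0000, r_3=3.0000, r_4=2.8868 — all match ✓
No second candidate reproduces the full scan.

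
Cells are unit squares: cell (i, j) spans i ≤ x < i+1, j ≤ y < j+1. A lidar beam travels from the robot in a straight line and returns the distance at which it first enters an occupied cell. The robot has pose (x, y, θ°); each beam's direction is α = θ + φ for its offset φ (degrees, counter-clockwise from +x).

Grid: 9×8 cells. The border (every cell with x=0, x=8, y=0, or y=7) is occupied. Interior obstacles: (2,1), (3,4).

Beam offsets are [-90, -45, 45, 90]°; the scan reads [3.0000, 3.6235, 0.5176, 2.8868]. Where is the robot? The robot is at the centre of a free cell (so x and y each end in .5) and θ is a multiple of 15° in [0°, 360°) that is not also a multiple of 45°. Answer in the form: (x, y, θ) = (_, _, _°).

Candidates: 40 free-cell centres × 16 headings = 640 poses. Raycast each; keep the one whose scan matches to 4 dp.
  (1.5, 4.5, 255°): beam 1 = 0.5176 ≠ 3.0000 ✗
  (1.5, 1.5, 120°): beam 1 = 0.5774 ≠ 3.0000 ✗
  (2.5, 6.5, 345°): beam 1 = 5.6940 ≠ 3.0000 ✗
  …
  (2.5, 4.5, 330°): r_1=3.0000, r_2=3.6235, r_3=0.5176, r_4=2.8868 — all match ✓
Only this pose fits every beam.

(x, y, θ) = (2.5, 4.5, 330°)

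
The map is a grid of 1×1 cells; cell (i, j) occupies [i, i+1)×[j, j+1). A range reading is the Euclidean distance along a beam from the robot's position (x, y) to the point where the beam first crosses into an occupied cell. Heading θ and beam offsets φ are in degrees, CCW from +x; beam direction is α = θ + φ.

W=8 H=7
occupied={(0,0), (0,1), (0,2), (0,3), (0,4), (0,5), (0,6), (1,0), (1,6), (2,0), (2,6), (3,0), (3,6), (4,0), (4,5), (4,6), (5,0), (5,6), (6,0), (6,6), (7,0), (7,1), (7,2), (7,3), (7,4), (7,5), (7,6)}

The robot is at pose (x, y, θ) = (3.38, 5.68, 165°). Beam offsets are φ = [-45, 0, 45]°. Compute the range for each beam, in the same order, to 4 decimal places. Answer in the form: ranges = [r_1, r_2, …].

ranges = [0.3695, 1.2364, 2.7482]

beam 1: φ=-45°, α=120°
  direction (-0.5000, 0.8660); cell (3,5); t to first gridline: x 0.7600, y 0.3695 (then +2.0000 / +1.1547)
    (3,6) via y @ 0.3695  # hit
  → r_1 = 0.3695
beam 2: φ=0°, α=165°
  direction (-0.9659, 0.2588); cell (3,5); t to first gridline: x 0.3934, y 1.2364 (then +1.0353 / +3.8637)
    (2,5) via x @ 0.3934
    (2,6) via y @ 1.2364  # hit
  → r_2 = 1.2364
beam 3: φ=45°, α=210°
  direction (-0.8660, -0.5000); cell (3,5); t to first gridline: x 0.4388, y 1.3600 (then +1.1547 / +2.0000)
    (2,5) via x @ 0.4388
    (2,4) via y @ 1.3600
    (1,4) via x @ 1.5935
    (0,4) via x @ 2.7482  # hit
  → r_3 = 2.7482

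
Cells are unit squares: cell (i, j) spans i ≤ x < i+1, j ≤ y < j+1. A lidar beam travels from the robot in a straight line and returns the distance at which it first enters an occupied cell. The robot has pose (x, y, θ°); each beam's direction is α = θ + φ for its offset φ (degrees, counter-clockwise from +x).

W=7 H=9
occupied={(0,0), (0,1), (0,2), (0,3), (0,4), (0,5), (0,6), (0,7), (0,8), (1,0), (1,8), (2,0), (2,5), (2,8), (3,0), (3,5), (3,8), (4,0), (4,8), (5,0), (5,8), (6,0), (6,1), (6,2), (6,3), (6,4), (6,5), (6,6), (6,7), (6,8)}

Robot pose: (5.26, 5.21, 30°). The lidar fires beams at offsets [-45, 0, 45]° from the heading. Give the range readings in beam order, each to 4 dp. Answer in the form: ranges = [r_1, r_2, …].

beam 1: φ=-45°, α=345°
  direction (0.9659, -0.2588); cell (5,5); t to first gridline: x 0.7661, y 0.8114 (then +1.0353 / +3.8637)
    (6,5) via x @ 0.7661  # hit
  → r_1 = 0.7661
beam 2: φ=0°, α=30°
  direction (0.8660, 0.5000); cell (5,5); t to first gridline: x 0.8545, y 1.5800 (then +1.1547 / +2.0000)
    (6,5) via x @ 0.8545  # hit
  → r_2 = 0.8545
beam 3: φ=45°, α=75°
  direction (0.2588, 0.9659); cell (5,5); t to first gridline: x 2.8591, y 0.8179 (then +3.8637 / +1.0353)
    (5,6) via y @ 0.8179
    (5,7) via y @ 1.8531
    (6,7) via x @ 2.8591  # hit
  → r_3 = 2.8591

ranges = [0.7661, 0.8545, 2.8591]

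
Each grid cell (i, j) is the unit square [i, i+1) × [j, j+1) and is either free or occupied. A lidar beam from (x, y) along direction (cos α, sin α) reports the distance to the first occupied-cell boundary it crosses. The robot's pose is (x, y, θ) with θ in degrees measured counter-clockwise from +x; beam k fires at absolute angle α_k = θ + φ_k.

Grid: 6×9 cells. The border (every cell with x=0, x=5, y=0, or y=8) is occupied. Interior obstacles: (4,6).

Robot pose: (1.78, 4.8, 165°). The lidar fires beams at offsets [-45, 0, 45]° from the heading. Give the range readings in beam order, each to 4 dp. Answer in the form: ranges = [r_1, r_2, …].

beam 1: φ=-45°, α=120°
  direction (-0.5000, 0.8660); cell (1,4); t to first gridline: x 1.5600, y 0.2309 (then +2.0000 / +1.1547)
    (1,5) via y @ 0.2309
    (1,6) via y @ 1.3856
    (0,6) via x @ 1.5600  # hit
  → r_1 = 1.5600
beam 2: φ=0°, α=165°
  direction (-0.9659, 0.2588); cell (1,4); t to first gridline: x 0.8075, y 0.7727 (then +1.0353 / +3.8637)
    (1,5) via y @ 0.7727
    (0,5) via x @ 0.8075  # hit
  → r_2 = 0.8075
beam 3: φ=45°, α=210°
  direction (-0.8660, -0.5000); cell (1,4); t to first gridline: x 0.9007, y 1.6000 (then +1.1547 / +2.0000)
    (0,4) via x @ 0.9007  # hit
  → r_3 = 0.9007

ranges = [1.5600, 0.8075, 0.9007]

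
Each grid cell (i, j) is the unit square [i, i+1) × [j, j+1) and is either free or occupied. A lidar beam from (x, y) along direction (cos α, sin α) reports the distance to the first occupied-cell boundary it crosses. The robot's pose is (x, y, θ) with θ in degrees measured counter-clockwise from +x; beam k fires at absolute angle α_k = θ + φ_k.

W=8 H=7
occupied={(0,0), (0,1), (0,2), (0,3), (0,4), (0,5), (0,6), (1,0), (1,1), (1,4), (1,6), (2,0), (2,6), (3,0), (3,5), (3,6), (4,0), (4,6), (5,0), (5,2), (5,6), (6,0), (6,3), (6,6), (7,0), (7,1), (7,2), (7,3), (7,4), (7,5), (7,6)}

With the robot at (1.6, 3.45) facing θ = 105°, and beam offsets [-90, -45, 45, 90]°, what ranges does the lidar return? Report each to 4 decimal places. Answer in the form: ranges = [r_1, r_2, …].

ranges = [5.5905, 0.6351, 0.6928, 0.6212]

beam 1: φ=-90°, α=15°
  d=(0.9659,0.2588)  start (1,3)  tX=0.4141 tY=2.1250  stride 1/|dx|=1.0353 1/|dy|=3.8637
    cross x-line → (2,3), t=0.4141
    cross x-line → (3,3), t=1.4494
    cross y-line → (3,4), t=2.1250
    cross x-line → (4,4), t=2.4847
    cross x-line → (5,4), t=3.5199
    cross x-line → (6,4), t=4.5552
    cross x-line → (7,4), t=5.5905 (wall)
  → r_1 = 5.5905
beam 2: φ=-45°, α=60°
  d=(0.5000,0.8660)  start (1,3)  tX=0.8000 tY=0.6351  stride 1/|dx|=2.0000 1/|dy|=1.1547
    cross y-line → (1,4), t=0.6351 (wall)
  → r_2 = 0.6351
beam 3: φ=45°, α=150°
  d=(-0.8660,0.5000)  start (1,3)  tX=0.6928 tY=1.1000  stride 1/|dx|=1.1547 1/|dy|=2.0000
    cross x-line → (0,3), t=0.6928 (wall)
  → r_3 = 0.6928
beam 4: φ=90°, α=195°
  d=(-0.9659,-0.2588)  start (1,3)  tX=0.6212 tY=1.7387  stride 1/|dx|=1.0353 1/|dy|=3.8637
    cross x-line → (0,3), t=0.6212 (wall)
  → r_4 = 0.6212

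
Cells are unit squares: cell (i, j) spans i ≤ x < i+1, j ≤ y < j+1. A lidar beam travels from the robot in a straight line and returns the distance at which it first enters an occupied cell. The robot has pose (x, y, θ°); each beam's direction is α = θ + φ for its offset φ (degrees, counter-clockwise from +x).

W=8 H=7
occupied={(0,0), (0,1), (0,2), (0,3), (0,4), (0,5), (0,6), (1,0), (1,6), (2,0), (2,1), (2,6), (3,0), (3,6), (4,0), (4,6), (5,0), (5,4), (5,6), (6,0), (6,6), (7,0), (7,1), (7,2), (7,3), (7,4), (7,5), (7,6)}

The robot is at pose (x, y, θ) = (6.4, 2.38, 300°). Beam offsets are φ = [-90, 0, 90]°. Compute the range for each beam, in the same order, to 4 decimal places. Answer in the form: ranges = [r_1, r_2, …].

ranges = [2.7600, 1.2000, 0.6928]

beam 1: φ=-90°, α=210°
  dir = (cos 210°, sin 210°) = (-0.8660, -0.5000); from cell (6,2)
  next x-line at t=0.4619, next y-line at t=0.7600; Δt_x=1.1547, Δt_y=2.0000
    x: enter (5,2) at t=0.4619
    y: enter (5,1) at t=0.7600
    x: enter (4,1) at t=1.6166
    y: enter (4,0) at t=2.7600 ← occupied
  → r_1 = 2.7600
beam 2: φ=0°, α=300°
  dir = (cos 300°, sin 300°) = (0.5000, -0.8660); from cell (6,2)
  next x-line at t=1.2000, next y-line at t=0.4388; Δt_x=2.0000, Δt_y=1.1547
    y: enter (6,1) at t=0.4388
    x: enter (7,1) at t=1.2000 ← occupied
  → r_2 = 1.2000
beam 3: φ=90°, α=30°
  dir = (cos 30°, sin 30°) = (0.8660, 0.5000); from cell (6,2)
  next x-line at t=0.6928, next y-line at t=1.2400; Δt_x=1.1547, Δt_y=2.0000
    x: enter (7,2) at t=0.6928 ← occupied
  → r_3 = 0.6928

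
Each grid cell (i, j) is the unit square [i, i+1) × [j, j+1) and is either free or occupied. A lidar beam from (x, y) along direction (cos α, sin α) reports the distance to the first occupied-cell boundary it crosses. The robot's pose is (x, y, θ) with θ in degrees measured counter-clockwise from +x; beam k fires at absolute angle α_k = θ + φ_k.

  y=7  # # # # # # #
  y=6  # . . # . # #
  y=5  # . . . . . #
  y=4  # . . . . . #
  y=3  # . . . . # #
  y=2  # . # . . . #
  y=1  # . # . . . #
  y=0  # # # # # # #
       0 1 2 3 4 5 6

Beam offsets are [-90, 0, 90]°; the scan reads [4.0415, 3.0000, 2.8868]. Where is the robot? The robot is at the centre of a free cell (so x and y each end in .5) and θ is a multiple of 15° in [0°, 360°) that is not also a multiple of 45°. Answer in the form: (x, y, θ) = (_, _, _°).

The pose lattice has 25·16 = 400 candidates. Test each by forward raycasting.
  (3.5, 2.5, 30°): beam 1 = 1.7321 ≠ 4.0415 ✗
  (3.5, 2.5, 105°): beam 1 = 1.9319 ≠ 4.0415 ✗
  (2.5, 3.5, 285°): beam 1 = 1.5529 ≠ 4.0415 ✗
  (2.5, 3.5, 195°): beam 1 = 3.6235 ≠ 4.0415 ✗
  …
  (2.5, 4.5, 30°): r_1=4.0415, r_2=3.0000, r_3=2.8868 — all match ✓
Unique over the lattice → pose = (2.5, 4.5, 30°).

(x, y, θ) = (2.5, 4.5, 30°)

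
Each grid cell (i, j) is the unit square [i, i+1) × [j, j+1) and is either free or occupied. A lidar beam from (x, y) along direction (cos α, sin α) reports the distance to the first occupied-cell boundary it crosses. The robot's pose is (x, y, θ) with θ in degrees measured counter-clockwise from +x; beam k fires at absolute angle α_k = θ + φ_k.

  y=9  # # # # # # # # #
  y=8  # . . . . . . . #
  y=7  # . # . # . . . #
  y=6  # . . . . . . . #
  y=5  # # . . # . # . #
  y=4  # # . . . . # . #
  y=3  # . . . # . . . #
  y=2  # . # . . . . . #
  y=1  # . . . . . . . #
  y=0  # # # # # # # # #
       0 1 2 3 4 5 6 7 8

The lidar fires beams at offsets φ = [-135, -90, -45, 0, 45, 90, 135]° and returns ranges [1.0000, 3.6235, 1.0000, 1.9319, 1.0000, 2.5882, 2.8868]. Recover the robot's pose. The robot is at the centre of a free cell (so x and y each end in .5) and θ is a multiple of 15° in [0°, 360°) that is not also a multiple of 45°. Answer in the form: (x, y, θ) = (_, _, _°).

(x, y, θ) = (5.5, 6.5, 285°)

The pose lattice has 47·16 = 752 candidates. Test each by forward raycasting.
  (7.5, 8.5, 195°): beam 1 = 0.5774 ≠ 1.0000 ✗
  (7.5, 1.5, 330°): beam 1 = 1.9319 ≠ 1.0000 ✗
  (3.5, 1.5, 345°): beam 2 = 0.5176 ≠ 3.6235 ✗
  (7.5, 3.5, 210°): beam 1 = 1.9319 ≠ 1.0000 ✗
  …
  (5.5, 6.5, 285°): r_1=1.0000, r_2=3.6235, r_3=1.0000, r_4=1.9319, r_5=1.0000, r_6=2.5882, r_7=2.8868 — all match ✓
Only this pose fits every beam.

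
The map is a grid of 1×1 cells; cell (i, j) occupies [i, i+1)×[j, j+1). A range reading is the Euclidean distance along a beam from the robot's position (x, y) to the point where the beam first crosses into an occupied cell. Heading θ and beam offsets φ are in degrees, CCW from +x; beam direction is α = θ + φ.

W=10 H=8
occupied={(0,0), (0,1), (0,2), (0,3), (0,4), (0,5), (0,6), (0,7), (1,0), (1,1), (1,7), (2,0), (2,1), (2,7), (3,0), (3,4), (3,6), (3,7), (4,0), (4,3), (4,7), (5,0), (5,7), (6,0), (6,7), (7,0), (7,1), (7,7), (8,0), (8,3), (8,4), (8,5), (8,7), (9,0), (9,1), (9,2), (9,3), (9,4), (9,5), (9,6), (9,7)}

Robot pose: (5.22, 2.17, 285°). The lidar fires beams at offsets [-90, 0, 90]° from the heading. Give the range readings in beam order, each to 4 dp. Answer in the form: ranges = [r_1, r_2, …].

beam 1: φ=-90°, α=195°
  d=(-0.9659,-0.2588)  start (5,2)  tX=0.2278 tY=0.6568  stride 1/|dx|=1.0353 1/|dy|=3.8637
    cross x-line → (4,2), t=0.2278
    cross y-line → (4,1), t=0.6568
    cross x-line → (3,1), t=1.2630
    cross x-line → (2,1), t=2.2983 (wall)
  → r_1 = 2.2983
beam 2: φ=0°, α=285°
  d=(0.2588,-0.9659)  start (5,2)  tX=3.0137 tY=0.1760  stride 1/|dx|=3.8637 1/|dy|=1.0353
    cross y-line → (5,1), t=0.1760
    cross y-line → (5,0), t=1.2113 (wall)
  → r_2 = 1.2113
beam 3: φ=90°, α=15°
  d=(0.9659,0.2588)  start (5,2)  tX=0.8075 tY=3.2069  stride 1/|dx|=1.0353 1/|dy|=3.8637
    cross x-line → (6,2), t=0.8075
    cross x-line → (7,2), t=1.8428
    cross x-line → (8,2), t=2.8781
    cross y-line → (8,3), t=3.2069 (wall)
  → r_3 = 3.2069

ranges = [2.2983, 1.2113, 3.2069]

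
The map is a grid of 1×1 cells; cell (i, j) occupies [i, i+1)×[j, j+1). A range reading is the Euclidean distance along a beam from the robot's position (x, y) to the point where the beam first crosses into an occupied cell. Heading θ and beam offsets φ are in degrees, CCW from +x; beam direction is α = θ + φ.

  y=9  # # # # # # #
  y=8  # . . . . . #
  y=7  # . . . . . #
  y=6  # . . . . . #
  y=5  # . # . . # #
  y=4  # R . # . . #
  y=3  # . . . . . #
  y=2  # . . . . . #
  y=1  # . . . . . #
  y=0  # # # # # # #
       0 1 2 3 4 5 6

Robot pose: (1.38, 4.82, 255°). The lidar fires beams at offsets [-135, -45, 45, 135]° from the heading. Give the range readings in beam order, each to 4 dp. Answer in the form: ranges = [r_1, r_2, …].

beam 1: φ=-135°, α=120°
  d=(-0.5000,0.8660)  start (1,4)  tX=0.7600 tY=0.2078  stride 1/|dx|=2.0000 1/|dy|=1.1547
    cross y-line → (1,5), t=0.2078
    cross x-line → (0,5), t=0.7600 (wall)
  → r_1 = 0.7600
beam 2: φ=-45°, α=210°
  d=(-0.8660,-0.5000)  start (1,4)  tX=0.4388 tY=1.6400  stride 1/|dx|=1.1547 1/|dy|=2.0000
    cross x-line → (0,4), t=0.4388 (wall)
  → r_2 = 0.4388
beam 3: φ=45°, α=300°
  d=(0.5000,-0.8660)  start (1,4)  tX=1.2400 tY=0.9469  stride 1/|dx|=2.0000 1/|dy|=1.1547
    cross y-line → (1,3), t=0.9469
    cross x-line → (2,3), t=1.2400
    cross y-line → (2,2), t=2.1016
    cross x-line → (3,2), t=3.2400
    cross y-line → (3,1), t=3.2563
    cross y-line → (3,0), t=4.4110 (wall)
  → r_3 = 4.4110
beam 4: φ=135°, α=30°
  d=(0.8660,0.5000)  start (1,4)  tX=0.7159 tY=0.3600  stride 1/|dx|=1.1547 1/|dy|=2.0000
    cross y-line → (1,5), t=0.3600
    cross x-line → (2,5), t=0.7159 (wall)
  → r_4 = 0.7159

ranges = [0.7600, 0.4388, 4.4110, 0.7159]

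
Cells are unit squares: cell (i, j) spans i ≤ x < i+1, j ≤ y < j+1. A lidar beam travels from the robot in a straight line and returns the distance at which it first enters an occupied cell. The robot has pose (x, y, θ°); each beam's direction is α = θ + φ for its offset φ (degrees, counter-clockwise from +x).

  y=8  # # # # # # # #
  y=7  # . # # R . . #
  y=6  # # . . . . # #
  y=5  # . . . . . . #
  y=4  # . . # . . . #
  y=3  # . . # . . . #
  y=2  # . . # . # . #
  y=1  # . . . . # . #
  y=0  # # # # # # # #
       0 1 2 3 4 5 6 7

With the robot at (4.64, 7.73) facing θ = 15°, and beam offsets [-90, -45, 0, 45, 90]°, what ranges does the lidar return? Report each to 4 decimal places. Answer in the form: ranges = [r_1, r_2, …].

beam 1: φ=-90°, α=285°
  d=(0.2588,-0.9659)  start (4,7)  tX=1.3909 tY=0.7558  stride 1/|dx|=3.8637 1/|dy|=1.0353
    cross y-line → (4,6), t=0.7558
    cross x-line → (5,6), t=1.3909
    cross y-line → (5,5), t=1.7910
    cross y-line → (5,4), t=2.8263
    cross y-line → (5,3), t=3.8616
    cross y-line → (5,2), t=4.8969 (wall)
  → r_1 = 4.8969
beam 2: φ=-45°, α=330°
  d=(0.8660,-0.5000)  start (4,7)  tX=0.4157 tY=1.4600  stride 1/|dx|=1.1547 1/|dy|=2.0000
    cross x-line → (5,7), t=0.4157
    cross y-line → (5,6), t=1.4600
    cross x-line → (6,6), t=1.5704 (wall)
  → r_2 = 1.5704
beam 3: φ=0°, α=15°
  d=(0.9659,0.2588)  start (4,7)  tX=0.3727 tY=1.0432  stride 1/|dx|=1.0353 1/|dy|=3.8637
    cross x-line → (5,7), t=0.3727
    cross y-line → (5,8), t=1.0432 (wall)
  → r_3 = 1.0432
beam 4: φ=45°, α=60°
  d=(0.5000,0.8660)  start (4,7)  tX=0.7200 tY=0.3118  stride 1/|dx|=2.0000 1/|dy|=1.1547
    cross y-line → (4,8), t=0.3118 (wall)
  → r_4 = 0.3118
beam 5: φ=90°, α=105°
  d=(-0.2588,0.9659)  start (4,7)  tX=2.4728 tY=0.2795  stride 1/|dx|=3.8637 1/|dy|=1.0353
    cross y-line → (4,8), t=0.2795 (wall)
  → r_5 = 0.2795

ranges = [4.8969, 1.5704, 1.0432, 0.3118, 0.2795]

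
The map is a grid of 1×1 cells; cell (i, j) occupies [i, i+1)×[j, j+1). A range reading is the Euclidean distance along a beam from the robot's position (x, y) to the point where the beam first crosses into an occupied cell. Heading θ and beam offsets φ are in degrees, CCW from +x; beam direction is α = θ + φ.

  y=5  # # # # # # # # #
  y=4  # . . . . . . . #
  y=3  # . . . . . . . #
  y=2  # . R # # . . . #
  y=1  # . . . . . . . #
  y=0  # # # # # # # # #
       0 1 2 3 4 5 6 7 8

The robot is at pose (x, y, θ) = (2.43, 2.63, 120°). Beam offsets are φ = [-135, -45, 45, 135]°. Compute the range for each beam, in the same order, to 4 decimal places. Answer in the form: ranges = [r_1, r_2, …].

ranges = [0.5901, 2.4536, 1.4804, 1.6875]

beam 1: φ=-135°, α=345°
  dir = (cos 345°, sin 345°) = (0.9659, -0.2588); from cell (2,2)
  next x-line at t=0.5901, next y-line at t=2.4341; Δt_x=1.0353, Δt_y=3.8637
    x: enter (3,2) at t=0.5901 ← occupied
  → r_1 = 0.5901
beam 2: φ=-45°, α=75°
  dir = (cos 75°, sin 75°) = (0.2588, 0.9659); from cell (2,2)
  next x-line at t=2.2023, next y-line at t=0.3831; Δt_x=3.8637, Δt_y=1.0353
    y: enter (2,3) at t=0.3831
    y: enter (2,4) at t=1.4183
    x: enter (3,4) at t=2.2023
    y: enter (3,5) at t=2.4536 ← occupied
  → r_2 = 2.4536
beam 3: φ=45°, α=165°
  dir = (cos 165°, sin 165°) = (-0.9659, 0.2588); from cell (2,2)
  next x-line at t=0.4452, next y-line at t=1.4296; Δt_x=1.0353, Δt_y=3.8637
    x: enter (1,2) at t=0.4452
    y: enter (1,3) at t=1.4296
    x: enter (0,3) at t=1.4804 ← occupied
  → r_3 = 1.4804
beam 4: φ=135°, α=255°
  dir = (cos 255°, sin 255°) = (-0.2588, -0.9659); from cell (2,2)
  next x-line at t=1.6614, next y-line at t=0.6522; Δt_x=3.8637, Δt_y=1.0353
    y: enter (2,1) at t=0.6522
    x: enter (1,1) at t=1.6614
    y: enter (1,0) at t=1.6875 ← occupied
  → r_4 = 1.6875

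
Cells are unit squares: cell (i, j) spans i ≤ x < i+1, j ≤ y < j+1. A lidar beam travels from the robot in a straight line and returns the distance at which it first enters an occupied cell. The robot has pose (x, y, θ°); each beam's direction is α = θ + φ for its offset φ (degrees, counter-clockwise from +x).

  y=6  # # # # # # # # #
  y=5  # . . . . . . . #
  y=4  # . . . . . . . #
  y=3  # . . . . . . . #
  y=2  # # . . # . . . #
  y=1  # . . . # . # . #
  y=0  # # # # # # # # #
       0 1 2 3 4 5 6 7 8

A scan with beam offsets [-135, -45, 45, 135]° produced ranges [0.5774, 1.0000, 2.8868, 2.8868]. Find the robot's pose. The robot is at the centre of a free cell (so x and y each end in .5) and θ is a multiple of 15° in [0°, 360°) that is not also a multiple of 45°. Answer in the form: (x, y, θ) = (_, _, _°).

(x, y, θ) = (5.5, 5.5, 195°)

Enumerate (i+0.5, j+0.5, θ) over the 31 free cells and 16 admissible headings. For each, cast all 4 beams and compare to the given ranges.
  (4.5, 4.5, 150°): beam 1 = 3.6235 ≠ 0.5774 ✗
  (4.5, 5.5, 165°): beam 1 = 1.0000 ≠ 0.5774 ✗
  (6.5, 3.5, 330°): beam 1 = 1.9319 ≠ 0.5774 ✗
  (5.5, 2.5, 120°): beam 1 = 2.5882 ≠ 0.5774 ✗
  …
  (5.5, 5.5, 195°): r_1=0.5774, r_2=1.0000, r_3=2.8868, r_4=2.8868 — all match ✓
Unique over the lattice → pose = (5.5, 5.5, 195°).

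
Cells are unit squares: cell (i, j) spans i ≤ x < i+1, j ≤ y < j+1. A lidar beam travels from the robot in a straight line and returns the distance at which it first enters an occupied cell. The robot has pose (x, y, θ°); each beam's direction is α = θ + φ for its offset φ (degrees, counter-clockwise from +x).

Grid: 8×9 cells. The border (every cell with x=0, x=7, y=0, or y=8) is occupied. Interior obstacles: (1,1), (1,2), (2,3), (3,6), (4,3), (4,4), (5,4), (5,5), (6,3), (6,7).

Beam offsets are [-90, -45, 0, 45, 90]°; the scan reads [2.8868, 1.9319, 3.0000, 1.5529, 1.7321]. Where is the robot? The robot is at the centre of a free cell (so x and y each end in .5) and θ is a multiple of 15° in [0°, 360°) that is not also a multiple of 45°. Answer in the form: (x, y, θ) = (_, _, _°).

The pose lattice has 32·16 = 512 candidates. Test each by forward raycasting.
  (2.5, 4.5, 30°): beam 1 = 0.5774 ≠ 2.8868 ✗
  (4.5, 2.5, 300°): beam 2 = 1.5529 ≠ 1.9319 ✗
  (5.5, 6.5, 165°): beam 1 = 1.5529 ≠ 2.8868 ✗
  …
  (2.5, 4.5, 120°): r_1=2.8868, r_2=1.9319, r_3=3.0000, r_4=1.5529, r_5=1.7321 — all match ✓
No second candidate reproduces the full scan.

(x, y, θ) = (2.5, 4.5, 120°)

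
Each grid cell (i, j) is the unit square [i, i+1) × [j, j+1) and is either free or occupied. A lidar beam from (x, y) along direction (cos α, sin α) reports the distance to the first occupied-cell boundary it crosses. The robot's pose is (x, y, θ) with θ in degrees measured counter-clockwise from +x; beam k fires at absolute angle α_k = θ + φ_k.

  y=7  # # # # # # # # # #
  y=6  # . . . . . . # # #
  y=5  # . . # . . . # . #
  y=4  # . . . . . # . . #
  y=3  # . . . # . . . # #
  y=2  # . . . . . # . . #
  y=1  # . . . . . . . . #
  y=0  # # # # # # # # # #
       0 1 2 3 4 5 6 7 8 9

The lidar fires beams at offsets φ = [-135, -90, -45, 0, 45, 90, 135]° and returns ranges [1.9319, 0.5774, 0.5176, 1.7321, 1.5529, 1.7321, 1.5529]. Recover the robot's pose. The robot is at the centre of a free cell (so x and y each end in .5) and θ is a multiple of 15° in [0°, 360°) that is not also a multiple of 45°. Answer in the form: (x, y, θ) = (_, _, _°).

Enumerate (i+0.5, j+0.5, θ) over the 40 free cells and 16 admissible headings. For each, cast all 7 beams and compare to the given ranges.
  (5.5, 1.5, 165°): beam 1 = 1.0000 ≠ 1.9319 ✗
  (2.5, 3.5, 240°): beam 1 = 3.6235 ≠ 1.9319 ✗
  (7.5, 4.5, 30°): beam 2 = 1.0000 ≠ 0.5774 ✗
  (6.5, 1.5, 285°): beam 1 = 6.3509 ≠ 1.9319 ✗
  …
  (7.5, 2.5, 240°): r_1=1.9319, r_2=0.5774, r_3=0.5176, r_4=1.7321, r_5=1.5529, r_6=1.7321, r_7=1.5529 — all match ✓
Unique over the lattice → pose = (7.5, 2.5, 240°).

(x, y, θ) = (7.5, 2.5, 240°)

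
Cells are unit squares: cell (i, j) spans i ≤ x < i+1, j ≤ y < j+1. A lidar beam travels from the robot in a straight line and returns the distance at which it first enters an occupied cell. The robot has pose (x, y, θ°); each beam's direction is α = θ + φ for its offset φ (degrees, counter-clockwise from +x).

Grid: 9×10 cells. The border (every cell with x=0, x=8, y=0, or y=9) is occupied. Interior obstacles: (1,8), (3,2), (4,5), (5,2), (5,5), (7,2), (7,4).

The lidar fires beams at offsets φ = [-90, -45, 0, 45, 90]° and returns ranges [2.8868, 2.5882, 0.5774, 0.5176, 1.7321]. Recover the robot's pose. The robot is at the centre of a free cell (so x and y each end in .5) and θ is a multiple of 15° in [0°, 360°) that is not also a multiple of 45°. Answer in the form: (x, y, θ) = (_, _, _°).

(x, y, θ) = (3.5, 3.5, 240°)

Candidates: 49 free-cell centres × 16 headings = 784 poses. Raycast each; keep the one whose scan matches to 4 dp.
  (7.5, 8.5, 120°): beam 1 = 0.5774 ≠ 2.8868 ✗
  (5.5, 7.5, 150°): beam 1 = 1.7321 ≠ 2.8868 ✗
  (2.5, 4.5, 285°): beam 1 = 1.5529 ≠ 2.8868 ✗
  …
  (3.5, 3.5, 240°): r_1=2.8868, r_2=2.5882, r_3=0.5774, r_4=0.5176, r_5=1.7321 — all match ✓
Unique over the lattice → pose = (3.5, 3.5, 240°).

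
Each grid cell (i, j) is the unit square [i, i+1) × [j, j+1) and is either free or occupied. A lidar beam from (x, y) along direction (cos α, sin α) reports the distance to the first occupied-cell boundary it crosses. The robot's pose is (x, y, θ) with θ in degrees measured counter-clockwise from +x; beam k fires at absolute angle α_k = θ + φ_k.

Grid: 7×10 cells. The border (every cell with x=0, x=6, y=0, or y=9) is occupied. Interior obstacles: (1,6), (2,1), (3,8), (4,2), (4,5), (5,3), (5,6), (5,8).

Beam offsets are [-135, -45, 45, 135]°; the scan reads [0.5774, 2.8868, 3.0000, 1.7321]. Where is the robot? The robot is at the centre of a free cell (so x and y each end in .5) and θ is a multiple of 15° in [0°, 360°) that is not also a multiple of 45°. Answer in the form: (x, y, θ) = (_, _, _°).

Candidates: 32 free-cell centres × 16 headings = 512 poses. Raycast each; keep the one whose scan matches to 4 dp.
  (3.5, 3.5, 15°): beam 1 = 1.7321 ≠ 0.5774 ✗
  (2.5, 8.5, 240°): beam 1 = 0.5176 ≠ 0.5774 ✗
  (4.5, 8.5, 30°): beam 1 = 6.7293 ≠ 0.5774 ✗
  (1.5, 1.5, 210°): beam 1 = 6.7293 ≠ 0.5774 ✗
  …
  (2.5, 2.5, 75°): r_1=0.5774, r_2=2.8868, r_3=3.0000, r_4=1.7321 — all match ✓
Only this pose fits every beam.

(x, y, θ) = (2.5, 2.5, 75°)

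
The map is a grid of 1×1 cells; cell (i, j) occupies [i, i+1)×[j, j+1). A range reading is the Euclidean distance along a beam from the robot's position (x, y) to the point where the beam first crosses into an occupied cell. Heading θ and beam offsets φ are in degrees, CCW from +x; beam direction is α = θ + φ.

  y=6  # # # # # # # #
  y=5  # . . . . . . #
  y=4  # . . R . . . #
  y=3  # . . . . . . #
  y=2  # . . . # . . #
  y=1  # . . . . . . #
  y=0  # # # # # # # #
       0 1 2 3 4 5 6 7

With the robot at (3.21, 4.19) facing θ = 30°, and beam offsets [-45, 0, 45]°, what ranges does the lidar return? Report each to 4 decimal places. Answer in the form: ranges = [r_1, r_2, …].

ranges = [3.9237, 3.6200, 1.8738]

beam 1: φ=-45°, α=345°
  dir = (cos 345°, sin 345°) = (0.9659, -0.2588); from cell (3,4)
  next x-line at t=0.8179, next y-line at t=0.7341; Δt_x=1.0353, Δt_y=3.8637
    y: enter (3,3) at t=0.7341
    x: enter (4,3) at t=0.8179
    x: enter (5,3) at t=1.8531
    x: enter (6,3) at t=2.8884
    x: enter (7,3) at t=3.9237 ← occupied
  → r_1 = 3.9237
beam 2: φ=0°, α=30°
  dir = (cos 30°, sin 30°) = (0.8660, 0.5000); from cell (3,4)
  next x-line at t=0.9122, next y-line at t=1.6200; Δt_x=1.1547, Δt_y=2.0000
    x: enter (4,4) at t=0.9122
    y: enter (4,5) at t=1.6200
    x: enter (5,5) at t=2.0669
    x: enter (6,5) at t=3.2216
    y: enter (6,6) at t=3.6200 ← occupied
  → r_2 = 3.6200
beam 3: φ=45°, α=75°
  dir = (cos 75°, sin 75°) = (0.2588, 0.9659); from cell (3,4)
  next x-line at t=3.0523, next y-line at t=0.8386; Δt_x=3.8637, Δt_y=1.0353
    y: enter (3,5) at t=0.8386
    y: enter (3,6) at t=1.8738 ← occupied
  → r_3 = 1.8738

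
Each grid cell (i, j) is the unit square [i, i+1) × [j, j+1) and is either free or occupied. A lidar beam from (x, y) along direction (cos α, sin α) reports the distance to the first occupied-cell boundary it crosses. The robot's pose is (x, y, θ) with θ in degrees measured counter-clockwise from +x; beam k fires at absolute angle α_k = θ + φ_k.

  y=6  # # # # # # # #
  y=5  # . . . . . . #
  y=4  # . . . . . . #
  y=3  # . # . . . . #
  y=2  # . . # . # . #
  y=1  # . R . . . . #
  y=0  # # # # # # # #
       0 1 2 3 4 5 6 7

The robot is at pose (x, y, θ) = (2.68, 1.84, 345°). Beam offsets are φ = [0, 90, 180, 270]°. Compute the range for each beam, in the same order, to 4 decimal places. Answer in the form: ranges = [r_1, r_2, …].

beam 1: φ=0°, α=345°
  cosα=0.9659 sinα=-0.2588 | (2,1) | tMaxX 0.3313 tMaxY 3.2455 | tΔX 1.0353 tΔY 3.8637
    t=0.3313 [x] (3,1)
    t=1.3666 [x] (4,1)
    t=2.4018 [x] (5,1)
    t=3.2455 [y] (5,0) — stop
  → r_1 = 3.2455
beam 2: φ=90°, α=75°
  cosα=0.2588 sinα=0.9659 | (2,1) | tMaxX 1.2364 tMaxY 0.1656 | tΔX 3.8637 tΔY 1.0353
    t=0.1656 [y] (2,2)
    t=1.2009 [y] (2,3) — stop
  → r_2 = 1.2009
beam 3: φ=180°, α=165°
  cosα=-0.9659 sinα=0.2588 | (2,1) | tMaxX 0.7040 tMaxY 0.6182 | tΔX 1.0353 tΔY 3.8637
    t=0.6182 [y] (2,2)
    t=0.7040 [x] (1,2)
    t=1.7393 [x] (0,2) — stop
  → r_3 = 1.7393
beam 4: φ=270°, α=255°
  cosα=-0.2588 sinα=-0.9659 | (2,1) | tMaxX 2.6273 tMaxY 0.8696 | tΔX 3.8637 tΔY 1.0353
    t=0.8696 [y] (2,0) — stop
  → r_4 = 0.8696

ranges = [3.2455, 1.2009, 1.7393, 0.8696]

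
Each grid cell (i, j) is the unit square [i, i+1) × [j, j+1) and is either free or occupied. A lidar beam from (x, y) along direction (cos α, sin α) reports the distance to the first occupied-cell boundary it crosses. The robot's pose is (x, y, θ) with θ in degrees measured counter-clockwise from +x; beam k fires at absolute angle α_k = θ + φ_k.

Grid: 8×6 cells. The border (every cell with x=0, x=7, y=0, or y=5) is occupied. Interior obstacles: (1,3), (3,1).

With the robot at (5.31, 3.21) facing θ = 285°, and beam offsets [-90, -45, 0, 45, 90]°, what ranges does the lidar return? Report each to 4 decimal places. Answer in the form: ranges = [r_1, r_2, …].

beam 1: φ=-90°, α=195°
  direction (-0.9659, -0.2588); cell (5,3); t to first gridline: x 0.3209, y 0.8114 (then +1.0353 / +3.8637)
    (4,3) via x @ 0.3209
    (4,2) via y @ 0.8114
    (3,2) via x @ 1.3562
    (2,2) via x @ 2.3915
    (1,2) via x @ 3.4268
    (0,2) via x @ 4.4620  # hit
  → r_1 = 4.4620
beam 2: φ=-45°, α=240°
  direction (-0.5000, -0.8660); cell (5,3); t to first gridline: x 0.6200, y 0.2425 (then +2.0000 / +1.1547)
    (5,2) via y @ 0.2425
    (4,2) via x @ 0.6200
    (4,1) via y @ 1.3972
    (4,0) via y @ 2.5519  # hit
  → r_2 = 2.5519
beam 3: φ=0°, α=285°
  direction (0.2588, -0.9659); cell (5,3); t to first gridline: x 2.6660, y 0.2174 (then +3.8637 / +1.0353)
    (5,2) via y @ 0.2174
    (5,1) via y @ 1.2527
    (5,0) via y @ 2.2880  # hit
  → r_3 = 2.2880
beam 4: φ=45°, α=330°
  direction (0.8660, -0.5000); cell (5,3); t to first gridline: x 0.7967, y 0.4200 (then +1.1547 / +2.0000)
    (5,2) via y @ 0.4200
    (6,2) via x @ 0.7967
    (7,2) via x @ 1.9514  # hit
  → r_4 = 1.9514
beam 5: φ=90°, α=15°
  direction (0.9659, 0.2588); cell (5,3); t to first gridline: x 0.7143, y 3.0523 (then +1.0353 / +3.8637)
    (6,3) via x @ 0.7143
    (7,3) via x @ 1.7496  # hit
  → r_5 = 1.7496

ranges = [4.4620, 2.5519, 2.2880, 1.9514, 1.7496]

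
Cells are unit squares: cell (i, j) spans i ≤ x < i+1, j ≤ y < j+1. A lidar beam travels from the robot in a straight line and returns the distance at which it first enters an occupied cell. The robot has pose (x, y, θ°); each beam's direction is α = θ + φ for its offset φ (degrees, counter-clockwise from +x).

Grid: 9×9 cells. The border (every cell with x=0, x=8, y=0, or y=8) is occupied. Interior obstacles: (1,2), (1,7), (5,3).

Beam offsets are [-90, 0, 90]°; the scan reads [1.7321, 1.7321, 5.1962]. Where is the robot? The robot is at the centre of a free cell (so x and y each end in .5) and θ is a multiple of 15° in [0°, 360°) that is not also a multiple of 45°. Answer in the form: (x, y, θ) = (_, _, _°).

The pose lattice has 46·16 = 736 candidates. Test each by forward raycasting.
  (3.5, 4.5, 15°): beam 1 = 3.6235 ≠ 1.7321 ✗
  (6.5, 6.5, 240°): beam 1 = 3.0000 ≠ 1.7321 ✗
  (6.5, 1.5, 285°): beam 1 = 1.9319 ≠ 1.7321 ✗
  (7.5, 4.5, 75°): beam 1 = 0.5176 ≠ 1.7321 ✗
  …
  (2.5, 5.5, 210°): r_1=1.7321, r_2=1.7321, r_3=5.1962 — all match ✓
No second candidate reproduces the full scan.

(x, y, θ) = (2.5, 5.5, 210°)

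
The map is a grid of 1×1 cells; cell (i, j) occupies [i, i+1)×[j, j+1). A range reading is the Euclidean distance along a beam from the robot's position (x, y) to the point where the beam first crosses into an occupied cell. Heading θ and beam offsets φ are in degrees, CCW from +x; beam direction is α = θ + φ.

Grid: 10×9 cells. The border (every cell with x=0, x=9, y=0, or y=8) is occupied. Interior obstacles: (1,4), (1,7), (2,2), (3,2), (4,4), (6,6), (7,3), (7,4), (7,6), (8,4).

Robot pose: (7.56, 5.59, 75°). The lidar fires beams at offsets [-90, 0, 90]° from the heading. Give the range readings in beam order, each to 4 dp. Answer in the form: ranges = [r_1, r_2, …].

ranges = [1.4908, 0.4245, 1.5841]

beam 1: φ=-90°, α=345°
  cosα=0.9659 sinα=-0.2588 | (7,5) | tMaxX 0.4555 tMaxY 2.2796 | tΔX 1.0353 tΔY 3.8637
    t=0.4555 [x] (8,5)
    t=1.4908 [x] (9,5) — stop
  → r_1 = 1.4908
beam 2: φ=0°, α=75°
  cosα=0.2588 sinα=0.9659 | (7,5) | tMaxX 1.7000 tMaxY 0.4245 | tΔX 3.8637 tΔY 1.0353
    t=0.4245 [y] (7,6) — stop
  → r_2 = 0.4245
beam 3: φ=90°, α=165°
  cosα=-0.9659 sinα=0.2588 | (7,5) | tMaxX 0.5798 tMaxY 1.5841 | tΔX 1.0353 tΔY 3.8637
    t=0.5798 [x] (6,5)
    t=1.5841 [y] (6,6) — stop
  → r_3 = 1.5841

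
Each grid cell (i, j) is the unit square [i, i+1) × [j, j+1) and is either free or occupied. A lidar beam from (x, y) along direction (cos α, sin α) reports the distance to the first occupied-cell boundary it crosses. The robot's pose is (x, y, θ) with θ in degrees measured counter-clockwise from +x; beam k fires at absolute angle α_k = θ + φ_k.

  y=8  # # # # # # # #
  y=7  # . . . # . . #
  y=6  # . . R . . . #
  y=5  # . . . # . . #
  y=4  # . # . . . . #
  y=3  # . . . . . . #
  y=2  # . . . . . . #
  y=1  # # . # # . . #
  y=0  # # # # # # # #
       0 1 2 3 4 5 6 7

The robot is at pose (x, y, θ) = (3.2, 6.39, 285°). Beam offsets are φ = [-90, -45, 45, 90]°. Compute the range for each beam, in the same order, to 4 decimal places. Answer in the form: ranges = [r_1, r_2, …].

beam 1: φ=-90°, α=195°
  d=(-0.9659,-0.2588)  start (3,6)  tX=0.2071 tY=1.5068  stride 1/|dx|=1.0353 1/|dy|=3.8637
    cross x-line → (2,6), t=0.2071
    cross x-line → (1,6), t=1.2423
    cross y-line → (1,5), t=1.5068
    cross x-line → (0,5), t=2.2776 (wall)
  → r_1 = 2.2776
beam 2: φ=-45°, α=240°
  d=(-0.5000,-0.8660)  start (3,6)  tX=0.4000 tY=0.4503  stride 1/|dx|=2.0000 1/|dy|=1.1547
    cross x-line → (2,6), t=0.4000
    cross y-line → (2,5), t=0.4503
    cross y-line → (2,4), t=1.6050 (wall)
  → r_2 = 1.6050
beam 3: φ=45°, α=330°
  d=(0.8660,-0.5000)  start (3,6)  tX=0.9238 tY=0.7800  stride 1/|dx|=1.1547 1/|dy|=2.0000
    cross y-line → (3,5), t=0.7800
    cross x-line → (4,5), t=0.9238 (wall)
  → r_3 = 0.9238
beam 4: φ=90°, α=15°
  d=(0.9659,0.2588)  start (3,6)  tX=0.8282 tY=2.3569  stride 1/|dx|=1.0353 1/|dy|=3.8637
    cross x-line → (4,6), t=0.8282
    cross x-line → (5,6), t=1.8635
    cross y-line → (5,7), t=2.3569
    cross x-line → (6,7), t=2.8988
    cross x-line → (7,7), t=3.9340 (wall)
  → r_4 = 3.9340

ranges = [2.2776, 1.6050, 0.9238, 3.9340]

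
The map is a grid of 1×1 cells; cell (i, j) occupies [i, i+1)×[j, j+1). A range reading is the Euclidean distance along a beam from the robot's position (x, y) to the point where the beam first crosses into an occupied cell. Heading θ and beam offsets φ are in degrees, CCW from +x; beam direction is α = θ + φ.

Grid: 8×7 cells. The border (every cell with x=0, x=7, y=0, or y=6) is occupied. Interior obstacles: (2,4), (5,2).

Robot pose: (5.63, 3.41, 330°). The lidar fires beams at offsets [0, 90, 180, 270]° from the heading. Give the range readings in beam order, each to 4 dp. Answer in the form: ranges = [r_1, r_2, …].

ranges = [1.5819, 2.7400, 3.0369, 0.4734]

beam 1: φ=0°, α=330°
  cosα=0.8660 sinα=-0.5000 | (5,3) | tMaxX 0.4272 tMaxY 0.8200 | tΔX 1.1547 tΔY 2.0000
    t=0.4272 [x] (6,3)
    t=0.8200 [y] (6,2)
    t=1.5819 [x] (7,2) — stop
  → r_1 = 1.5819
beam 2: φ=90°, α=60°
  cosα=0.5000 sinα=0.8660 | (5,3) | tMaxX 0.7400 tMaxY 0.6813 | tΔX 2.0000 tΔY 1.1547
    t=0.6813 [y] (5,4)
    t=0.7400 [x] (6,4)
    t=1.8360 [y] (6,5)
    t=2.7400 [x] (7,5) — stop
  → r_2 = 2.7400
beam 3: φ=180°, α=150°
  cosα=-0.8660 sinα=0.5000 | (5,3) | tMaxX 0.7275 tMaxY 1.1800 | tΔX 1.1547 tΔY 2.0000
    t=0.7275 [x] (4,3)
    t=1.1800 [y] (4,4)
    t=1.8822 [x] (3,4)
    t=3.0369 [x] (2,4) — stop
  → r_3 = 3.0369
beam 4: φ=270°, α=240°
  cosα=-0.5000 sinα=-0.8660 | (5,3) | tMaxX 1.2600 tMaxY 0.4734 | tΔX 2.0000 tΔY 1.1547
    t=0.4734 [y] (5,2) — stop
  → r_4 = 0.4734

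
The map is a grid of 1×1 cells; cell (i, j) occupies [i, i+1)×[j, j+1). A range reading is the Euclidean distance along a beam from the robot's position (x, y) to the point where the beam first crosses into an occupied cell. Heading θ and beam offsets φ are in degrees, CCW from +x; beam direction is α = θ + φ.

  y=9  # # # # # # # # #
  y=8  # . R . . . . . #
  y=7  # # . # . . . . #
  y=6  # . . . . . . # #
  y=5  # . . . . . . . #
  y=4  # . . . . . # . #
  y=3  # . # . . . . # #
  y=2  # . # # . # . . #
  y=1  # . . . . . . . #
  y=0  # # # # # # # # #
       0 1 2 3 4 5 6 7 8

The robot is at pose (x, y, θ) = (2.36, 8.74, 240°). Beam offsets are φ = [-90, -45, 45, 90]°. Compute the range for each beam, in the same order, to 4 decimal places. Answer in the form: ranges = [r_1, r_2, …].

beam 1: φ=-90°, α=150°
  d=(-0.8660,0.5000)  start (2,8)  tX=0.4157 tY=0.5200  stride 1/|dx|=1.1547 1/|dy|=2.0000
    cross x-line → (1,8), t=0.4157
    cross y-line → (1,9), t=0.5200 (wall)
  → r_1 = 0.5200
beam 2: φ=-45°, α=195°
  d=(-0.9659,-0.2588)  start (2,8)  tX=0.3727 tY=2.8591  stride 1/|dx|=1.0353 1/|dy|=3.8637
    cross x-line → (1,8), t=0.3727
    cross x-line → (0,8), t=1.4080 (wall)
  → r_2 = 1.4080
beam 3: φ=45°, α=285°
  d=(0.2588,-0.9659)  start (2,8)  tX=2.4728 tY=0.7661  stride 1/|dx|=3.8637 1/|dy|=1.0353
    cross y-line → (2,7), t=0.7661
    cross y-line → (2,6), t=1.8014
    cross x-line → (3,6), t=2.4728
    cross y-line → (3,5), t=2.8367
    cross y-line → (3,4), t=3.8719
    cross y-line → (3,3), t=4.9072
    cross y-line → (3,2), t=5.9425 (wall)
  → r_3 = 5.9425
beam 4: φ=90°, α=330°
  d=(0.8660,-0.5000)  start (2,8)  tX=0.7390 tY=1.4800  stride 1/|dx|=1.1547 1/|dy|=2.0000
    cross x-line → (3,8), t=0.7390
    cross y-line → (3,7), t=1.4800 (wall)
  → r_4 = 1.4800

ranges = [0.5200, 1.4080, 5.9425, 1.4800]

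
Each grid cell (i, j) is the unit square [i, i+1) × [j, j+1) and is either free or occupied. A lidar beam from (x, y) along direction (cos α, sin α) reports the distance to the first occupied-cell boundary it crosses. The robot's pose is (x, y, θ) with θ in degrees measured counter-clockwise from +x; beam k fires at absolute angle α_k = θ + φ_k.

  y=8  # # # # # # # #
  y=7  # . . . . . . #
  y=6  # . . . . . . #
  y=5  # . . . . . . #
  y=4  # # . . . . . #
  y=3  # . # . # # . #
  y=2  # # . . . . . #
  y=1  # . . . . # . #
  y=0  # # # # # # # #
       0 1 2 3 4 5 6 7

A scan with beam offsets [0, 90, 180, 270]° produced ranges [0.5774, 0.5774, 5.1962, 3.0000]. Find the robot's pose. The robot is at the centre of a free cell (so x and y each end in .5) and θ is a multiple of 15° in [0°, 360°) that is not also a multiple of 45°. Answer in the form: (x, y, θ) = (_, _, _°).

(x, y, θ) = (2.5, 4.5, 210°)

Enumerate (i+0.5, j+0.5, θ) over the 36 free cells and 16 admissible headings. For each, cast all 4 beams and compare to the given ranges.
  (6.5, 5.5, 105°): beam 1 = 2.5882 ≠ 0.5774 ✗
  (4.5, 7.5, 150°): beam 1 = 1.0000 ≠ 0.5774 ✗
  (2.5, 6.5, 150°): beam 1 = 1.7321 ≠ 0.5774 ✗
  …
  (2.5, 4.5, 210°): r_1=0.5774, r_2=0.5774, r_3=5.1962, r_4=3.0000 — all match ✓
Unique over the lattice → pose = (2.5, 4.5, 210°).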